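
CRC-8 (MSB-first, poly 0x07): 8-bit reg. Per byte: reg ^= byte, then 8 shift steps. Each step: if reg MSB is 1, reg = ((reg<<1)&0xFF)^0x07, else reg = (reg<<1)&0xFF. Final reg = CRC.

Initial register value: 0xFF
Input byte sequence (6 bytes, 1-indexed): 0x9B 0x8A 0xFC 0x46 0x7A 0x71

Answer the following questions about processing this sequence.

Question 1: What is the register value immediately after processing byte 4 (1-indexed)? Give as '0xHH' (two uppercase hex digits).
Answer: 0xBC

Derivation:
After byte 1 (0x9B): reg=0x3B
After byte 2 (0x8A): reg=0x1E
After byte 3 (0xFC): reg=0xA0
After byte 4 (0x46): reg=0xBC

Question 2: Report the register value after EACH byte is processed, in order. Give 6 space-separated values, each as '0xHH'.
0x3B 0x1E 0xA0 0xBC 0x5C 0xC3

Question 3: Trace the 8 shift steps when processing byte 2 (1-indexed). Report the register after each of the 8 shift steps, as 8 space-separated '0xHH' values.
Answer: 0x65 0xCA 0x93 0x21 0x42 0x84 0x0F 0x1E

Derivation:
After byte 1 (0x9B): reg=0x3B
Register before byte 2: 0x3B
After XOR with byte 0x8A: 0xB1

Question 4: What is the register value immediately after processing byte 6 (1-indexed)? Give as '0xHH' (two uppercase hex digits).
Answer: 0xC3

Derivation:
After byte 1 (0x9B): reg=0x3B
After byte 2 (0x8A): reg=0x1E
After byte 3 (0xFC): reg=0xA0
After byte 4 (0x46): reg=0xBC
After byte 5 (0x7A): reg=0x5C
After byte 6 (0x71): reg=0xC3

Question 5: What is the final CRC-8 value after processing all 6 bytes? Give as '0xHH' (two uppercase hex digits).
After byte 1 (0x9B): reg=0x3B
After byte 2 (0x8A): reg=0x1E
After byte 3 (0xFC): reg=0xA0
After byte 4 (0x46): reg=0xBC
After byte 5 (0x7A): reg=0x5C
After byte 6 (0x71): reg=0xC3

Answer: 0xC3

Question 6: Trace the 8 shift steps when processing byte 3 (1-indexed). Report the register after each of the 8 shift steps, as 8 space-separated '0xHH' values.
Answer: 0xC3 0x81 0x05 0x0A 0x14 0x28 0x50 0xA0

Derivation:
After byte 1 (0x9B): reg=0x3B
After byte 2 (0x8A): reg=0x1E
Register before byte 3: 0x1E
After XOR with byte 0xFC: 0xE2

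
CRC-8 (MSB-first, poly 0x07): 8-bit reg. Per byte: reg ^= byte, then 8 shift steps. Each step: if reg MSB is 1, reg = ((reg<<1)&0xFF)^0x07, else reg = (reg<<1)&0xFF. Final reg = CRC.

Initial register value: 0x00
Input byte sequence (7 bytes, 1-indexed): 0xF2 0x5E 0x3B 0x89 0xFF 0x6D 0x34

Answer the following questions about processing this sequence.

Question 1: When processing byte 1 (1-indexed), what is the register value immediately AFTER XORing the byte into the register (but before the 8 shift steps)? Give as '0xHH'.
Answer: 0xF2

Derivation:
Register before byte 1: 0x00
Byte 1: 0xF2
0x00 XOR 0xF2 = 0xF2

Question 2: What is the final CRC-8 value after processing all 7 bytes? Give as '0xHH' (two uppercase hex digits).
Answer: 0x90

Derivation:
After byte 1 (0xF2): reg=0xD0
After byte 2 (0x5E): reg=0xA3
After byte 3 (0x3B): reg=0xC1
After byte 4 (0x89): reg=0xFF
After byte 5 (0xFF): reg=0x00
After byte 6 (0x6D): reg=0x04
After byte 7 (0x34): reg=0x90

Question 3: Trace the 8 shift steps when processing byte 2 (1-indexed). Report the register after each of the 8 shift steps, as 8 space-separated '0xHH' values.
Answer: 0x1B 0x36 0x6C 0xD8 0xB7 0x69 0xD2 0xA3

Derivation:
After byte 1 (0xF2): reg=0xD0
Register before byte 2: 0xD0
After XOR with byte 0x5E: 0x8E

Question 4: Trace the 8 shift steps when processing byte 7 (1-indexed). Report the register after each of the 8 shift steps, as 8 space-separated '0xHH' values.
Answer: 0x60 0xC0 0x87 0x09 0x12 0x24 0x48 0x90

Derivation:
After byte 1 (0xF2): reg=0xD0
After byte 2 (0x5E): reg=0xA3
After byte 3 (0x3B): reg=0xC1
After byte 4 (0x89): reg=0xFF
After byte 5 (0xFF): reg=0x00
After byte 6 (0x6D): reg=0x04
Register before byte 7: 0x04
After XOR with byte 0x34: 0x30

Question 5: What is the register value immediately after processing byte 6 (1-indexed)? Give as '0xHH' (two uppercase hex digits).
Answer: 0x04

Derivation:
After byte 1 (0xF2): reg=0xD0
After byte 2 (0x5E): reg=0xA3
After byte 3 (0x3B): reg=0xC1
After byte 4 (0x89): reg=0xFF
After byte 5 (0xFF): reg=0x00
After byte 6 (0x6D): reg=0x04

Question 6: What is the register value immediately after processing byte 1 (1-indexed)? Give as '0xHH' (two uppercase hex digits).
Answer: 0xD0

Derivation:
After byte 1 (0xF2): reg=0xD0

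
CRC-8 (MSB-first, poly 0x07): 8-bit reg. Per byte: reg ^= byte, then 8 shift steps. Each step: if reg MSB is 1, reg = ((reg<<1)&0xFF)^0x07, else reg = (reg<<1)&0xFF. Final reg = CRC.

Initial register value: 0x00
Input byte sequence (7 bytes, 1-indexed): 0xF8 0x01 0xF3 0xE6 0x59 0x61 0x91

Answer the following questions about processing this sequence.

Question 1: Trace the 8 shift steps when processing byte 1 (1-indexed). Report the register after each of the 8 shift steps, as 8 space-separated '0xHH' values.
Answer: 0xF7 0xE9 0xD5 0xAD 0x5D 0xBA 0x73 0xE6

Derivation:
Register before byte 1: 0x00
After XOR with byte 0xF8: 0xF8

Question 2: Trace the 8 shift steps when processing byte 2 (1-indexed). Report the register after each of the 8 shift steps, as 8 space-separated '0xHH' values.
Answer: 0xC9 0x95 0x2D 0x5A 0xB4 0x6F 0xDE 0xBB

Derivation:
After byte 1 (0xF8): reg=0xE6
Register before byte 2: 0xE6
After XOR with byte 0x01: 0xE7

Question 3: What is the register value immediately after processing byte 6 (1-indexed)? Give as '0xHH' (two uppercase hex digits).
Answer: 0x09

Derivation:
After byte 1 (0xF8): reg=0xE6
After byte 2 (0x01): reg=0xBB
After byte 3 (0xF3): reg=0xFF
After byte 4 (0xE6): reg=0x4F
After byte 5 (0x59): reg=0x62
After byte 6 (0x61): reg=0x09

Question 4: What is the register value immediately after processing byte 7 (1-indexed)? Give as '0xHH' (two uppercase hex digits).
Answer: 0xC1

Derivation:
After byte 1 (0xF8): reg=0xE6
After byte 2 (0x01): reg=0xBB
After byte 3 (0xF3): reg=0xFF
After byte 4 (0xE6): reg=0x4F
After byte 5 (0x59): reg=0x62
After byte 6 (0x61): reg=0x09
After byte 7 (0x91): reg=0xC1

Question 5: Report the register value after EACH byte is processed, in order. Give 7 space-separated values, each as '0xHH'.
0xE6 0xBB 0xFF 0x4F 0x62 0x09 0xC1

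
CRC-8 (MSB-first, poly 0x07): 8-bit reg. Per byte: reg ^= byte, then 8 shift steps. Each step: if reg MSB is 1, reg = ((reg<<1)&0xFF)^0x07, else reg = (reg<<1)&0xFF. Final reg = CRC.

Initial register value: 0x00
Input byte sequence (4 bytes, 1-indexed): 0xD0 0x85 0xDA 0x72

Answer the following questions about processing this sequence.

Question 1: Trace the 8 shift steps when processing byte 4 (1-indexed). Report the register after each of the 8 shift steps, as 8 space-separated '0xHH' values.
After byte 1 (0xD0): reg=0x3E
After byte 2 (0x85): reg=0x28
After byte 3 (0xDA): reg=0xD0
Register before byte 4: 0xD0
After XOR with byte 0x72: 0xA2

Answer: 0x43 0x86 0x0B 0x16 0x2C 0x58 0xB0 0x67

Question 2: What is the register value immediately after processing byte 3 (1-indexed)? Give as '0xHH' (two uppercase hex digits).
After byte 1 (0xD0): reg=0x3E
After byte 2 (0x85): reg=0x28
After byte 3 (0xDA): reg=0xD0

Answer: 0xD0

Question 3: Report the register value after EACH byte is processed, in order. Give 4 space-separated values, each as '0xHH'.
0x3E 0x28 0xD0 0x67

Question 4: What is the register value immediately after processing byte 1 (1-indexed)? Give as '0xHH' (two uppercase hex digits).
Answer: 0x3E

Derivation:
After byte 1 (0xD0): reg=0x3E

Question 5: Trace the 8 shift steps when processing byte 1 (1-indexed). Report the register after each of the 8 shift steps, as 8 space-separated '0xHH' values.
Answer: 0xA7 0x49 0x92 0x23 0x46 0x8C 0x1F 0x3E

Derivation:
Register before byte 1: 0x00
After XOR with byte 0xD0: 0xD0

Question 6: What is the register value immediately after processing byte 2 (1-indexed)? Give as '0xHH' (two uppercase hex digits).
Answer: 0x28

Derivation:
After byte 1 (0xD0): reg=0x3E
After byte 2 (0x85): reg=0x28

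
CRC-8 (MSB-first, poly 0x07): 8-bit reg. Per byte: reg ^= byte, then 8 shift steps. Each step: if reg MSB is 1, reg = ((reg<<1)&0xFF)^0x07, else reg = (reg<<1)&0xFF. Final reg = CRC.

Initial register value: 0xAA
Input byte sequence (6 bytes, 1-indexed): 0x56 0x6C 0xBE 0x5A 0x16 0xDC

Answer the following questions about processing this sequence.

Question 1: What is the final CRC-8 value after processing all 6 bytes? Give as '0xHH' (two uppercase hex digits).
Answer: 0x22

Derivation:
After byte 1 (0x56): reg=0xFA
After byte 2 (0x6C): reg=0xEB
After byte 3 (0xBE): reg=0xAC
After byte 4 (0x5A): reg=0xCC
After byte 5 (0x16): reg=0x08
After byte 6 (0xDC): reg=0x22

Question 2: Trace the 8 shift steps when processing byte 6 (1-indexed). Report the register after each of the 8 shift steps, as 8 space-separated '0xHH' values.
Answer: 0xAF 0x59 0xB2 0x63 0xC6 0x8B 0x11 0x22

Derivation:
After byte 1 (0x56): reg=0xFA
After byte 2 (0x6C): reg=0xEB
After byte 3 (0xBE): reg=0xAC
After byte 4 (0x5A): reg=0xCC
After byte 5 (0x16): reg=0x08
Register before byte 6: 0x08
After XOR with byte 0xDC: 0xD4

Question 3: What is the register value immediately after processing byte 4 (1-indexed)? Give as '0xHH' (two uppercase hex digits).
Answer: 0xCC

Derivation:
After byte 1 (0x56): reg=0xFA
After byte 2 (0x6C): reg=0xEB
After byte 3 (0xBE): reg=0xAC
After byte 4 (0x5A): reg=0xCC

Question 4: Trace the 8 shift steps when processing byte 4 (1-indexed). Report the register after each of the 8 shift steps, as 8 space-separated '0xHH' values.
Answer: 0xEB 0xD1 0xA5 0x4D 0x9A 0x33 0x66 0xCC

Derivation:
After byte 1 (0x56): reg=0xFA
After byte 2 (0x6C): reg=0xEB
After byte 3 (0xBE): reg=0xAC
Register before byte 4: 0xAC
After XOR with byte 0x5A: 0xF6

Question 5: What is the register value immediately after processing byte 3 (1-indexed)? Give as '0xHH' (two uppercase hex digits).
After byte 1 (0x56): reg=0xFA
After byte 2 (0x6C): reg=0xEB
After byte 3 (0xBE): reg=0xAC

Answer: 0xAC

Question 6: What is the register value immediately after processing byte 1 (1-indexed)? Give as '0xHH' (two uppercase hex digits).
Answer: 0xFA

Derivation:
After byte 1 (0x56): reg=0xFA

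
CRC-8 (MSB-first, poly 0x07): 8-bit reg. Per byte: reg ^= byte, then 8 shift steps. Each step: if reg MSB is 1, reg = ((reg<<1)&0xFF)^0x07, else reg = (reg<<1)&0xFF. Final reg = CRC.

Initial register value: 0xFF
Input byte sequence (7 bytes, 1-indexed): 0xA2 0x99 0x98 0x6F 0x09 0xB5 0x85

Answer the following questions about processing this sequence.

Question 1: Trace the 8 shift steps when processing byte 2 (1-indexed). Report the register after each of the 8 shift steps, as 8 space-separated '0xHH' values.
Answer: 0x1A 0x34 0x68 0xD0 0xA7 0x49 0x92 0x23

Derivation:
After byte 1 (0xA2): reg=0x94
Register before byte 2: 0x94
After XOR with byte 0x99: 0x0D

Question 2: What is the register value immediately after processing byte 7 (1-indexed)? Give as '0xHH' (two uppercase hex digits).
After byte 1 (0xA2): reg=0x94
After byte 2 (0x99): reg=0x23
After byte 3 (0x98): reg=0x28
After byte 4 (0x6F): reg=0xD2
After byte 5 (0x09): reg=0x0F
After byte 6 (0xB5): reg=0x2F
After byte 7 (0x85): reg=0x5F

Answer: 0x5F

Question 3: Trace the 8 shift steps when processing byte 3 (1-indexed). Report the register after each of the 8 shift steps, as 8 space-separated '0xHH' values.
Answer: 0x71 0xE2 0xC3 0x81 0x05 0x0A 0x14 0x28

Derivation:
After byte 1 (0xA2): reg=0x94
After byte 2 (0x99): reg=0x23
Register before byte 3: 0x23
After XOR with byte 0x98: 0xBB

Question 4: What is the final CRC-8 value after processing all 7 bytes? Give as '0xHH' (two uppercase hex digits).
After byte 1 (0xA2): reg=0x94
After byte 2 (0x99): reg=0x23
After byte 3 (0x98): reg=0x28
After byte 4 (0x6F): reg=0xD2
After byte 5 (0x09): reg=0x0F
After byte 6 (0xB5): reg=0x2F
After byte 7 (0x85): reg=0x5F

Answer: 0x5F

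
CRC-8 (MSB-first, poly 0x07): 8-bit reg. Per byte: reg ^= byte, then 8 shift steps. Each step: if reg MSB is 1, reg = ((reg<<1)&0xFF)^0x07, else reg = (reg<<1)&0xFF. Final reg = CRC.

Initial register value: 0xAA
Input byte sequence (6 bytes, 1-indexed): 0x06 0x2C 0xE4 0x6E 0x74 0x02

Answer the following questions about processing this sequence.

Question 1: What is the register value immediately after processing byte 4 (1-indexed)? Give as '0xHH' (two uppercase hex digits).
Answer: 0xB4

Derivation:
After byte 1 (0x06): reg=0x4D
After byte 2 (0x2C): reg=0x20
After byte 3 (0xE4): reg=0x52
After byte 4 (0x6E): reg=0xB4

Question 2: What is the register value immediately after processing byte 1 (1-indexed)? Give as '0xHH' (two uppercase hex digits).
Answer: 0x4D

Derivation:
After byte 1 (0x06): reg=0x4D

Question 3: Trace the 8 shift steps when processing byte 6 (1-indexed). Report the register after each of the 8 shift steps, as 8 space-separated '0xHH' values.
Answer: 0x98 0x37 0x6E 0xDC 0xBF 0x79 0xF2 0xE3

Derivation:
After byte 1 (0x06): reg=0x4D
After byte 2 (0x2C): reg=0x20
After byte 3 (0xE4): reg=0x52
After byte 4 (0x6E): reg=0xB4
After byte 5 (0x74): reg=0x4E
Register before byte 6: 0x4E
After XOR with byte 0x02: 0x4C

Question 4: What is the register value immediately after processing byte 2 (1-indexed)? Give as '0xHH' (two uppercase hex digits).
Answer: 0x20

Derivation:
After byte 1 (0x06): reg=0x4D
After byte 2 (0x2C): reg=0x20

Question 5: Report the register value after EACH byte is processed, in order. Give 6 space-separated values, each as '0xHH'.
0x4D 0x20 0x52 0xB4 0x4E 0xE3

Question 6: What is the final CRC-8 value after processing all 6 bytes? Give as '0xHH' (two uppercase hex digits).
After byte 1 (0x06): reg=0x4D
After byte 2 (0x2C): reg=0x20
After byte 3 (0xE4): reg=0x52
After byte 4 (0x6E): reg=0xB4
After byte 5 (0x74): reg=0x4E
After byte 6 (0x02): reg=0xE3

Answer: 0xE3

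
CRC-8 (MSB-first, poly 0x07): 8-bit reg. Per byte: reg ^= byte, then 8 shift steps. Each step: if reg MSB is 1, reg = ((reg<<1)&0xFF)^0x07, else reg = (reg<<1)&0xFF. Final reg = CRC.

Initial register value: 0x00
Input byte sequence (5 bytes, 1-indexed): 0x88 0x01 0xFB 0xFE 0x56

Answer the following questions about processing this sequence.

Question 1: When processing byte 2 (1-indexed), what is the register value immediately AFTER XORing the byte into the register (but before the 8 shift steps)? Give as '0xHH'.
Register before byte 2: 0xB1
Byte 2: 0x01
0xB1 XOR 0x01 = 0xB0

Answer: 0xB0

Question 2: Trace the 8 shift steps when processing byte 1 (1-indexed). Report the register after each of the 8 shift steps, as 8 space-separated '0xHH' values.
Register before byte 1: 0x00
After XOR with byte 0x88: 0x88

Answer: 0x17 0x2E 0x5C 0xB8 0x77 0xEE 0xDB 0xB1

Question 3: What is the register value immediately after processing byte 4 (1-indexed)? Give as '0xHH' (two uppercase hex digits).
Answer: 0x9D

Derivation:
After byte 1 (0x88): reg=0xB1
After byte 2 (0x01): reg=0x19
After byte 3 (0xFB): reg=0xA0
After byte 4 (0xFE): reg=0x9D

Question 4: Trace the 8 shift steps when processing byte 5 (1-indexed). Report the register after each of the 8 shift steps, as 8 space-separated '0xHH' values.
After byte 1 (0x88): reg=0xB1
After byte 2 (0x01): reg=0x19
After byte 3 (0xFB): reg=0xA0
After byte 4 (0xFE): reg=0x9D
Register before byte 5: 0x9D
After XOR with byte 0x56: 0xCB

Answer: 0x91 0x25 0x4A 0x94 0x2F 0x5E 0xBC 0x7F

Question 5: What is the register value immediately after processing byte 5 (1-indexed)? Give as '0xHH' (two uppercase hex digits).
Answer: 0x7F

Derivation:
After byte 1 (0x88): reg=0xB1
After byte 2 (0x01): reg=0x19
After byte 3 (0xFB): reg=0xA0
After byte 4 (0xFE): reg=0x9D
After byte 5 (0x56): reg=0x7F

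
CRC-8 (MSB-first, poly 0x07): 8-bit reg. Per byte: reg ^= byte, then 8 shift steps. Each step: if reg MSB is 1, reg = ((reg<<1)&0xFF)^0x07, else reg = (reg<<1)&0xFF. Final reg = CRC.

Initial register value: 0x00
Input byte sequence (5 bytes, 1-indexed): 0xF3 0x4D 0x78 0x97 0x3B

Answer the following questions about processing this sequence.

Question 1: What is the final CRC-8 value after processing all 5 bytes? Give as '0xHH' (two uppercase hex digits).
Answer: 0xD7

Derivation:
After byte 1 (0xF3): reg=0xD7
After byte 2 (0x4D): reg=0xCF
After byte 3 (0x78): reg=0x0C
After byte 4 (0x97): reg=0xC8
After byte 5 (0x3B): reg=0xD7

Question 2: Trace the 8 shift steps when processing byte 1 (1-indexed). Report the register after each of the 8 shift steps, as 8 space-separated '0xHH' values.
Answer: 0xE1 0xC5 0x8D 0x1D 0x3A 0x74 0xE8 0xD7

Derivation:
Register before byte 1: 0x00
After XOR with byte 0xF3: 0xF3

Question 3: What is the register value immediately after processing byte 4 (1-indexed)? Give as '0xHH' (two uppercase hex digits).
After byte 1 (0xF3): reg=0xD7
After byte 2 (0x4D): reg=0xCF
After byte 3 (0x78): reg=0x0C
After byte 4 (0x97): reg=0xC8

Answer: 0xC8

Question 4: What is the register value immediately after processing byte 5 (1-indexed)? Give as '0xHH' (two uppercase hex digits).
After byte 1 (0xF3): reg=0xD7
After byte 2 (0x4D): reg=0xCF
After byte 3 (0x78): reg=0x0C
After byte 4 (0x97): reg=0xC8
After byte 5 (0x3B): reg=0xD7

Answer: 0xD7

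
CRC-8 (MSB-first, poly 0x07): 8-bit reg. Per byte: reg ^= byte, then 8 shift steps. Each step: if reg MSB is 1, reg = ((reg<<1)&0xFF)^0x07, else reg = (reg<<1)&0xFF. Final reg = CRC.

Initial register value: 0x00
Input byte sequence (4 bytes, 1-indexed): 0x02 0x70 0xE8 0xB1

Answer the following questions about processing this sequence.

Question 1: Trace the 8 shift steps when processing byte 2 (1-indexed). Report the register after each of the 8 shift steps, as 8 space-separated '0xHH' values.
Answer: 0xFC 0xFF 0xF9 0xF5 0xED 0xDD 0xBD 0x7D

Derivation:
After byte 1 (0x02): reg=0x0E
Register before byte 2: 0x0E
After XOR with byte 0x70: 0x7E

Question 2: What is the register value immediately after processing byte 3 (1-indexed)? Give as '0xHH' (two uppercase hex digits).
After byte 1 (0x02): reg=0x0E
After byte 2 (0x70): reg=0x7D
After byte 3 (0xE8): reg=0xE2

Answer: 0xE2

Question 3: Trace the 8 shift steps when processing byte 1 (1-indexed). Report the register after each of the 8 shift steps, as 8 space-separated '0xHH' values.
Answer: 0x04 0x08 0x10 0x20 0x40 0x80 0x07 0x0E

Derivation:
Register before byte 1: 0x00
After XOR with byte 0x02: 0x02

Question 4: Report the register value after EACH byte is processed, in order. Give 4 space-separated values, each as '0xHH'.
0x0E 0x7D 0xE2 0xBE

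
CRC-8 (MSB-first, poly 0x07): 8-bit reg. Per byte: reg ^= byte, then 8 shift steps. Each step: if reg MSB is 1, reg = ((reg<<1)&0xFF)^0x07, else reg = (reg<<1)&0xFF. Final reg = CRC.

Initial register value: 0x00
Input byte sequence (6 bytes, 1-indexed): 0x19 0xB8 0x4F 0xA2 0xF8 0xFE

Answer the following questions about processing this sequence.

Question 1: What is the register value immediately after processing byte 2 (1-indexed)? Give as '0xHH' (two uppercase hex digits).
After byte 1 (0x19): reg=0x4F
After byte 2 (0xB8): reg=0xCB

Answer: 0xCB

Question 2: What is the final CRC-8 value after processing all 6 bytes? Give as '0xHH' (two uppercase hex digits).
After byte 1 (0x19): reg=0x4F
After byte 2 (0xB8): reg=0xCB
After byte 3 (0x4F): reg=0x95
After byte 4 (0xA2): reg=0x85
After byte 5 (0xF8): reg=0x74
After byte 6 (0xFE): reg=0xBF

Answer: 0xBF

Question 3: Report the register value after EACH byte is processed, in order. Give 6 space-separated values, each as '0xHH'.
0x4F 0xCB 0x95 0x85 0x74 0xBF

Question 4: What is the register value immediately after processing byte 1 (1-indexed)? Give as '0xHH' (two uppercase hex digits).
After byte 1 (0x19): reg=0x4F

Answer: 0x4F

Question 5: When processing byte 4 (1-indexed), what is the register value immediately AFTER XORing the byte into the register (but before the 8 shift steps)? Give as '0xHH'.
Answer: 0x37

Derivation:
Register before byte 4: 0x95
Byte 4: 0xA2
0x95 XOR 0xA2 = 0x37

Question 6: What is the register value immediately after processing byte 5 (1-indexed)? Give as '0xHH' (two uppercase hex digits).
Answer: 0x74

Derivation:
After byte 1 (0x19): reg=0x4F
After byte 2 (0xB8): reg=0xCB
After byte 3 (0x4F): reg=0x95
After byte 4 (0xA2): reg=0x85
After byte 5 (0xF8): reg=0x74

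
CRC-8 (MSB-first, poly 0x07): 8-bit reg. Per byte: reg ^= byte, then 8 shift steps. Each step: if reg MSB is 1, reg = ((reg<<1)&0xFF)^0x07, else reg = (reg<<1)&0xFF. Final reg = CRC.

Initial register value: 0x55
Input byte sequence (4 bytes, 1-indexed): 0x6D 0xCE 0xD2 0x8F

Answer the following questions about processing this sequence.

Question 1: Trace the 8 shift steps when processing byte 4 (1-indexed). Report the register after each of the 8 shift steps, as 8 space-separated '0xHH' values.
After byte 1 (0x6D): reg=0xA8
After byte 2 (0xCE): reg=0x35
After byte 3 (0xD2): reg=0xBB
Register before byte 4: 0xBB
After XOR with byte 0x8F: 0x34

Answer: 0x68 0xD0 0xA7 0x49 0x92 0x23 0x46 0x8C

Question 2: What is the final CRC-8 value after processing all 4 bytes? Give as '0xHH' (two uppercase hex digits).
Answer: 0x8C

Derivation:
After byte 1 (0x6D): reg=0xA8
After byte 2 (0xCE): reg=0x35
After byte 3 (0xD2): reg=0xBB
After byte 4 (0x8F): reg=0x8C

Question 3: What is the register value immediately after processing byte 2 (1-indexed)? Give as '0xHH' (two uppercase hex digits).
After byte 1 (0x6D): reg=0xA8
After byte 2 (0xCE): reg=0x35

Answer: 0x35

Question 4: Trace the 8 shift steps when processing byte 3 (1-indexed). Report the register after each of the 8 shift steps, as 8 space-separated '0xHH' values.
Answer: 0xC9 0x95 0x2D 0x5A 0xB4 0x6F 0xDE 0xBB

Derivation:
After byte 1 (0x6D): reg=0xA8
After byte 2 (0xCE): reg=0x35
Register before byte 3: 0x35
After XOR with byte 0xD2: 0xE7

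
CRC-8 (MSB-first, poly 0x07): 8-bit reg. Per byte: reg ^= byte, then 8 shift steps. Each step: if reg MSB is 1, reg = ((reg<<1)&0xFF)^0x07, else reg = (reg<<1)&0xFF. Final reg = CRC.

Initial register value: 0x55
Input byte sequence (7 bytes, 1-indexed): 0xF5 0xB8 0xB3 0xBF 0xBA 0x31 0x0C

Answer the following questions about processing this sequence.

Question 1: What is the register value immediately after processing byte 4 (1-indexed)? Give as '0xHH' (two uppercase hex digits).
Answer: 0x00

Derivation:
After byte 1 (0xF5): reg=0x69
After byte 2 (0xB8): reg=0x39
After byte 3 (0xB3): reg=0xBF
After byte 4 (0xBF): reg=0x00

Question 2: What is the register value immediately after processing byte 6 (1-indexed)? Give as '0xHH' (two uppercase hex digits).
After byte 1 (0xF5): reg=0x69
After byte 2 (0xB8): reg=0x39
After byte 3 (0xB3): reg=0xBF
After byte 4 (0xBF): reg=0x00
After byte 5 (0xBA): reg=0x2F
After byte 6 (0x31): reg=0x5A

Answer: 0x5A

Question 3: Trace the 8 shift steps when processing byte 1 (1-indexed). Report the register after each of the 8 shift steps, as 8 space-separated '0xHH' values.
Answer: 0x47 0x8E 0x1B 0x36 0x6C 0xD8 0xB7 0x69

Derivation:
Register before byte 1: 0x55
After XOR with byte 0xF5: 0xA0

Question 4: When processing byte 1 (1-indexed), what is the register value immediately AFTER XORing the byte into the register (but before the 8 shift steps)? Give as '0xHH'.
Register before byte 1: 0x55
Byte 1: 0xF5
0x55 XOR 0xF5 = 0xA0

Answer: 0xA0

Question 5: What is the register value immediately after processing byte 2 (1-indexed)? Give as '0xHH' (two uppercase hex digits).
Answer: 0x39

Derivation:
After byte 1 (0xF5): reg=0x69
After byte 2 (0xB8): reg=0x39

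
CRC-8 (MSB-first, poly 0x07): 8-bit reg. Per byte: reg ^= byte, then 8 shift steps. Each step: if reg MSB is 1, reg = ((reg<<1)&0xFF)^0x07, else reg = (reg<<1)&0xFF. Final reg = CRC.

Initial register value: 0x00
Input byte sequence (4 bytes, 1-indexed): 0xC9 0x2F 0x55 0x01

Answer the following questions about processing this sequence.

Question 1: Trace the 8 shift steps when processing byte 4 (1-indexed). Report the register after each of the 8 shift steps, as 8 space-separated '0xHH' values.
Answer: 0xEE 0xDB 0xB1 0x65 0xCA 0x93 0x21 0x42

Derivation:
After byte 1 (0xC9): reg=0x71
After byte 2 (0x2F): reg=0x9D
After byte 3 (0x55): reg=0x76
Register before byte 4: 0x76
After XOR with byte 0x01: 0x77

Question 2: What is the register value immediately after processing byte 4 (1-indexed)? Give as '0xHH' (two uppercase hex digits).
After byte 1 (0xC9): reg=0x71
After byte 2 (0x2F): reg=0x9D
After byte 3 (0x55): reg=0x76
After byte 4 (0x01): reg=0x42

Answer: 0x42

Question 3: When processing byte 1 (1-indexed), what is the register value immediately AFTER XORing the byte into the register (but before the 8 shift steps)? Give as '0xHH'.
Answer: 0xC9

Derivation:
Register before byte 1: 0x00
Byte 1: 0xC9
0x00 XOR 0xC9 = 0xC9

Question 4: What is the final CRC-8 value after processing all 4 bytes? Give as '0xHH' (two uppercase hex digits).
Answer: 0x42

Derivation:
After byte 1 (0xC9): reg=0x71
After byte 2 (0x2F): reg=0x9D
After byte 3 (0x55): reg=0x76
After byte 4 (0x01): reg=0x42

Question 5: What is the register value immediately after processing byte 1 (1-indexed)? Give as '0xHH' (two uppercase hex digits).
Answer: 0x71

Derivation:
After byte 1 (0xC9): reg=0x71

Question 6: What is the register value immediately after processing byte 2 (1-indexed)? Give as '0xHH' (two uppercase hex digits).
After byte 1 (0xC9): reg=0x71
After byte 2 (0x2F): reg=0x9D

Answer: 0x9D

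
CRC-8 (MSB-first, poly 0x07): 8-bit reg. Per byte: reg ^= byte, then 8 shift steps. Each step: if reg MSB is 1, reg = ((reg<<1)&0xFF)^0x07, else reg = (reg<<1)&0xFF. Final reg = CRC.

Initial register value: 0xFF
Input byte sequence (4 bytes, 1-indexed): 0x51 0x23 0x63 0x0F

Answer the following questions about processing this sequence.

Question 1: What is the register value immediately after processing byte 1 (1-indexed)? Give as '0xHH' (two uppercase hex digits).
After byte 1 (0x51): reg=0x43

Answer: 0x43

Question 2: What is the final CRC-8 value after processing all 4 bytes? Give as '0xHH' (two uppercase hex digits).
Answer: 0x22

Derivation:
After byte 1 (0x51): reg=0x43
After byte 2 (0x23): reg=0x27
After byte 3 (0x63): reg=0xDB
After byte 4 (0x0F): reg=0x22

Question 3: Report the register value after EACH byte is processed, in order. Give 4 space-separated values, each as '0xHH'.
0x43 0x27 0xDB 0x22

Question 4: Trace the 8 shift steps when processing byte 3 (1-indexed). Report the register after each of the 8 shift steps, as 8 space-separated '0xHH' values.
After byte 1 (0x51): reg=0x43
After byte 2 (0x23): reg=0x27
Register before byte 3: 0x27
After XOR with byte 0x63: 0x44

Answer: 0x88 0x17 0x2E 0x5C 0xB8 0x77 0xEE 0xDB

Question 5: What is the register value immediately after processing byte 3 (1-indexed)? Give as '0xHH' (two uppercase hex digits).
After byte 1 (0x51): reg=0x43
After byte 2 (0x23): reg=0x27
After byte 3 (0x63): reg=0xDB

Answer: 0xDB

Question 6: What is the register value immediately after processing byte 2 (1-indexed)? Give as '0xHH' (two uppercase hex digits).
Answer: 0x27

Derivation:
After byte 1 (0x51): reg=0x43
After byte 2 (0x23): reg=0x27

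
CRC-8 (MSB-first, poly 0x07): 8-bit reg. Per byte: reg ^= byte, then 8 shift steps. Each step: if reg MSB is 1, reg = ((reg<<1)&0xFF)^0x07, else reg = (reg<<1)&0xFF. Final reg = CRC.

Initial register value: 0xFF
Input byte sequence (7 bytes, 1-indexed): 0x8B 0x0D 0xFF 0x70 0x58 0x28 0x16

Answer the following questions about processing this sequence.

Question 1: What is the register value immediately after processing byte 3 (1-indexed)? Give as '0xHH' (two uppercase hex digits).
After byte 1 (0x8B): reg=0x4B
After byte 2 (0x0D): reg=0xD5
After byte 3 (0xFF): reg=0xD6

Answer: 0xD6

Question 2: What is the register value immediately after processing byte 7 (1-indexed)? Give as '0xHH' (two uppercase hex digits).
After byte 1 (0x8B): reg=0x4B
After byte 2 (0x0D): reg=0xD5
After byte 3 (0xFF): reg=0xD6
After byte 4 (0x70): reg=0x7B
After byte 5 (0x58): reg=0xE9
After byte 6 (0x28): reg=0x49
After byte 7 (0x16): reg=0x9A

Answer: 0x9A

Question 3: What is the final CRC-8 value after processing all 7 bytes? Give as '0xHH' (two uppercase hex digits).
After byte 1 (0x8B): reg=0x4B
After byte 2 (0x0D): reg=0xD5
After byte 3 (0xFF): reg=0xD6
After byte 4 (0x70): reg=0x7B
After byte 5 (0x58): reg=0xE9
After byte 6 (0x28): reg=0x49
After byte 7 (0x16): reg=0x9A

Answer: 0x9A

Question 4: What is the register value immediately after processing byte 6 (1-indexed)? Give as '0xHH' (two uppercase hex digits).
After byte 1 (0x8B): reg=0x4B
After byte 2 (0x0D): reg=0xD5
After byte 3 (0xFF): reg=0xD6
After byte 4 (0x70): reg=0x7B
After byte 5 (0x58): reg=0xE9
After byte 6 (0x28): reg=0x49

Answer: 0x49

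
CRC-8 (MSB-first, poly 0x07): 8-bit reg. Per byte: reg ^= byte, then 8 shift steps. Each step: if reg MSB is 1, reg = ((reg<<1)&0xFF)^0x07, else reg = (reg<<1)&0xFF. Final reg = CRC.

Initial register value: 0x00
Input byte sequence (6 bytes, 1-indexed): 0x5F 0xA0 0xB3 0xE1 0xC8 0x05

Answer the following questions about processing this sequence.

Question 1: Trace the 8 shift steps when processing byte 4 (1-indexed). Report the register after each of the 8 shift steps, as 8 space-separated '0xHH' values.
After byte 1 (0x5F): reg=0x9A
After byte 2 (0xA0): reg=0xA6
After byte 3 (0xB3): reg=0x6B
Register before byte 4: 0x6B
After XOR with byte 0xE1: 0x8A

Answer: 0x13 0x26 0x4C 0x98 0x37 0x6E 0xDC 0xBF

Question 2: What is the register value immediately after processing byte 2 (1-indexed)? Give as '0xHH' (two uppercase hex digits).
After byte 1 (0x5F): reg=0x9A
After byte 2 (0xA0): reg=0xA6

Answer: 0xA6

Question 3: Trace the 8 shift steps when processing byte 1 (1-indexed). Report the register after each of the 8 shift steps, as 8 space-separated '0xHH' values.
Register before byte 1: 0x00
After XOR with byte 0x5F: 0x5F

Answer: 0xBE 0x7B 0xF6 0xEB 0xD1 0xA5 0x4D 0x9A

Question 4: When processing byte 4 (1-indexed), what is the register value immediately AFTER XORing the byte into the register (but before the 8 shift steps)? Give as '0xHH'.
Answer: 0x8A

Derivation:
Register before byte 4: 0x6B
Byte 4: 0xE1
0x6B XOR 0xE1 = 0x8A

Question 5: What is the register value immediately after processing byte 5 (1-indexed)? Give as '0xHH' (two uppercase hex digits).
Answer: 0x42

Derivation:
After byte 1 (0x5F): reg=0x9A
After byte 2 (0xA0): reg=0xA6
After byte 3 (0xB3): reg=0x6B
After byte 4 (0xE1): reg=0xBF
After byte 5 (0xC8): reg=0x42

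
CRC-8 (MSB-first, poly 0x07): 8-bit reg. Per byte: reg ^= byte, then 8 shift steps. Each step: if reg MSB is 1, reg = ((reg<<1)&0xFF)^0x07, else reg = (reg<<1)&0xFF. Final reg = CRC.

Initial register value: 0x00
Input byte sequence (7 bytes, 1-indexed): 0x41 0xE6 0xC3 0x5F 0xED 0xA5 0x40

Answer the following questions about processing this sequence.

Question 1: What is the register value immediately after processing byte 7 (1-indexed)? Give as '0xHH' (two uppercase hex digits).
Answer: 0xDB

Derivation:
After byte 1 (0x41): reg=0xC0
After byte 2 (0xE6): reg=0xF2
After byte 3 (0xC3): reg=0x97
After byte 4 (0x5F): reg=0x76
After byte 5 (0xED): reg=0xC8
After byte 6 (0xA5): reg=0x04
After byte 7 (0x40): reg=0xDB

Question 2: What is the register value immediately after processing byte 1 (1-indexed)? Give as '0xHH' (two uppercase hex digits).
Answer: 0xC0

Derivation:
After byte 1 (0x41): reg=0xC0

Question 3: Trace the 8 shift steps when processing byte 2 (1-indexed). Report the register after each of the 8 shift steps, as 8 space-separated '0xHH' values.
After byte 1 (0x41): reg=0xC0
Register before byte 2: 0xC0
After XOR with byte 0xE6: 0x26

Answer: 0x4C 0x98 0x37 0x6E 0xDC 0xBF 0x79 0xF2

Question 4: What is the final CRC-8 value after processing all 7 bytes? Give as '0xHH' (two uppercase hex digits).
After byte 1 (0x41): reg=0xC0
After byte 2 (0xE6): reg=0xF2
After byte 3 (0xC3): reg=0x97
After byte 4 (0x5F): reg=0x76
After byte 5 (0xED): reg=0xC8
After byte 6 (0xA5): reg=0x04
After byte 7 (0x40): reg=0xDB

Answer: 0xDB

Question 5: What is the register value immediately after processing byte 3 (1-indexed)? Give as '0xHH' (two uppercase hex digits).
After byte 1 (0x41): reg=0xC0
After byte 2 (0xE6): reg=0xF2
After byte 3 (0xC3): reg=0x97

Answer: 0x97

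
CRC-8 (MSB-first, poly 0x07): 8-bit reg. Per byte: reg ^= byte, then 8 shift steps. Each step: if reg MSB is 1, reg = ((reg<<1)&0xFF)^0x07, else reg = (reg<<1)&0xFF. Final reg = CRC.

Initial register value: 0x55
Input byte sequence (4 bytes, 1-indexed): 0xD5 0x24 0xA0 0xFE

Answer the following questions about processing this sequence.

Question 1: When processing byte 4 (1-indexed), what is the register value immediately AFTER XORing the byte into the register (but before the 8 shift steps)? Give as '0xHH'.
Register before byte 4: 0x98
Byte 4: 0xFE
0x98 XOR 0xFE = 0x66

Answer: 0x66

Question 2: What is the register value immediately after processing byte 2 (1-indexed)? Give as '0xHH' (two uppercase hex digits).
Answer: 0x4A

Derivation:
After byte 1 (0xD5): reg=0x89
After byte 2 (0x24): reg=0x4A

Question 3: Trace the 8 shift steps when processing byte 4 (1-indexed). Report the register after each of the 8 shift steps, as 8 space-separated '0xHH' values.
Answer: 0xCC 0x9F 0x39 0x72 0xE4 0xCF 0x99 0x35

Derivation:
After byte 1 (0xD5): reg=0x89
After byte 2 (0x24): reg=0x4A
After byte 3 (0xA0): reg=0x98
Register before byte 4: 0x98
After XOR with byte 0xFE: 0x66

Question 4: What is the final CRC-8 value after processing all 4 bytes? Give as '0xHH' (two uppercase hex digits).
After byte 1 (0xD5): reg=0x89
After byte 2 (0x24): reg=0x4A
After byte 3 (0xA0): reg=0x98
After byte 4 (0xFE): reg=0x35

Answer: 0x35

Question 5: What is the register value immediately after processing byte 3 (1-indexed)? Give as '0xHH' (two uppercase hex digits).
After byte 1 (0xD5): reg=0x89
After byte 2 (0x24): reg=0x4A
After byte 3 (0xA0): reg=0x98

Answer: 0x98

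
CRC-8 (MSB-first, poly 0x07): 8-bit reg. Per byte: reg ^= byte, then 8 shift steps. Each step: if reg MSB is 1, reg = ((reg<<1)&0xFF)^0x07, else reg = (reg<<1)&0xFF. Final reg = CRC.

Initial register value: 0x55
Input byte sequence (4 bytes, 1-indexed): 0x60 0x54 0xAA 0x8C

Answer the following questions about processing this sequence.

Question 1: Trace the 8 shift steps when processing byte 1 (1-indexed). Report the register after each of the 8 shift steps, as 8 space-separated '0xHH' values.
Answer: 0x6A 0xD4 0xAF 0x59 0xB2 0x63 0xC6 0x8B

Derivation:
Register before byte 1: 0x55
After XOR with byte 0x60: 0x35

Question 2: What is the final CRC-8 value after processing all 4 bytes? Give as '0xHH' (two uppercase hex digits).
Answer: 0x5F

Derivation:
After byte 1 (0x60): reg=0x8B
After byte 2 (0x54): reg=0x13
After byte 3 (0xAA): reg=0x26
After byte 4 (0x8C): reg=0x5F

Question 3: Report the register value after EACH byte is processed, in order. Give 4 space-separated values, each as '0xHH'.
0x8B 0x13 0x26 0x5F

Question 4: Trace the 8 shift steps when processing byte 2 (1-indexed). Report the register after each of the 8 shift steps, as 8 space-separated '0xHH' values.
After byte 1 (0x60): reg=0x8B
Register before byte 2: 0x8B
After XOR with byte 0x54: 0xDF

Answer: 0xB9 0x75 0xEA 0xD3 0xA1 0x45 0x8A 0x13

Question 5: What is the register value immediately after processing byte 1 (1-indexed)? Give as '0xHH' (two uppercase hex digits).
After byte 1 (0x60): reg=0x8B

Answer: 0x8B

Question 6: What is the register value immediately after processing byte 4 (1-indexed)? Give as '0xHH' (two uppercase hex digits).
After byte 1 (0x60): reg=0x8B
After byte 2 (0x54): reg=0x13
After byte 3 (0xAA): reg=0x26
After byte 4 (0x8C): reg=0x5F

Answer: 0x5F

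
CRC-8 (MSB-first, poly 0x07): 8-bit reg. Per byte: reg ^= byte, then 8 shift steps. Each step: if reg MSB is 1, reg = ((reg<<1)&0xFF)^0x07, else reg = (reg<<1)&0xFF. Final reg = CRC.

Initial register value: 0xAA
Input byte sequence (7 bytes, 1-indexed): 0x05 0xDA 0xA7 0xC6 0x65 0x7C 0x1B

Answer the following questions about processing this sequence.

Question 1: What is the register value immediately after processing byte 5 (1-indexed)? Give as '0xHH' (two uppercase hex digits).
After byte 1 (0x05): reg=0x44
After byte 2 (0xDA): reg=0xD3
After byte 3 (0xA7): reg=0x4B
After byte 4 (0xC6): reg=0xAA
After byte 5 (0x65): reg=0x63

Answer: 0x63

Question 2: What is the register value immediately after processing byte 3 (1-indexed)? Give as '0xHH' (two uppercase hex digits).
Answer: 0x4B

Derivation:
After byte 1 (0x05): reg=0x44
After byte 2 (0xDA): reg=0xD3
After byte 3 (0xA7): reg=0x4B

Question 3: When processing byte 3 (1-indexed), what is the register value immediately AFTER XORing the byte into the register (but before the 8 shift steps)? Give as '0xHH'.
Register before byte 3: 0xD3
Byte 3: 0xA7
0xD3 XOR 0xA7 = 0x74

Answer: 0x74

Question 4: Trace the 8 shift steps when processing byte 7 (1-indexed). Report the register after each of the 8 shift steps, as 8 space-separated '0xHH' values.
Answer: 0x8C 0x1F 0x3E 0x7C 0xF8 0xF7 0xE9 0xD5

Derivation:
After byte 1 (0x05): reg=0x44
After byte 2 (0xDA): reg=0xD3
After byte 3 (0xA7): reg=0x4B
After byte 4 (0xC6): reg=0xAA
After byte 5 (0x65): reg=0x63
After byte 6 (0x7C): reg=0x5D
Register before byte 7: 0x5D
After XOR with byte 0x1B: 0x46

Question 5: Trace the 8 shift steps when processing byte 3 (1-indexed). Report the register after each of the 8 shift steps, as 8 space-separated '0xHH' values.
Answer: 0xE8 0xD7 0xA9 0x55 0xAA 0x53 0xA6 0x4B

Derivation:
After byte 1 (0x05): reg=0x44
After byte 2 (0xDA): reg=0xD3
Register before byte 3: 0xD3
After XOR with byte 0xA7: 0x74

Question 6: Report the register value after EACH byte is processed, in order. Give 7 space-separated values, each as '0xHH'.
0x44 0xD3 0x4B 0xAA 0x63 0x5D 0xD5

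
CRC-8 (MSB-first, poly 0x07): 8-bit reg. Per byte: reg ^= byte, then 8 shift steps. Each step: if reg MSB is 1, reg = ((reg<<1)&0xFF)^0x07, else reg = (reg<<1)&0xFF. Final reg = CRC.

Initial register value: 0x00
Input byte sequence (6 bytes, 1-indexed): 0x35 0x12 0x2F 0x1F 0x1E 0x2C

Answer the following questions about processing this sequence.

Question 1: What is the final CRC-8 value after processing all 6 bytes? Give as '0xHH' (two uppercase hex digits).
After byte 1 (0x35): reg=0x8B
After byte 2 (0x12): reg=0xC6
After byte 3 (0x2F): reg=0x91
After byte 4 (0x1F): reg=0xA3
After byte 5 (0x1E): reg=0x3A
After byte 6 (0x2C): reg=0x62

Answer: 0x62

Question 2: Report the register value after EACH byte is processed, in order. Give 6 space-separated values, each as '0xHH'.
0x8B 0xC6 0x91 0xA3 0x3A 0x62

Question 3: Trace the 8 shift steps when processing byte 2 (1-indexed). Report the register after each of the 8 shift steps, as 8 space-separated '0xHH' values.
After byte 1 (0x35): reg=0x8B
Register before byte 2: 0x8B
After XOR with byte 0x12: 0x99

Answer: 0x35 0x6A 0xD4 0xAF 0x59 0xB2 0x63 0xC6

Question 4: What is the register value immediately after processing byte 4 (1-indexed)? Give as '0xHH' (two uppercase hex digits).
Answer: 0xA3

Derivation:
After byte 1 (0x35): reg=0x8B
After byte 2 (0x12): reg=0xC6
After byte 3 (0x2F): reg=0x91
After byte 4 (0x1F): reg=0xA3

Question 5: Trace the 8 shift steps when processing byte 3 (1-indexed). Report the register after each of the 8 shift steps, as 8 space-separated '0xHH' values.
Answer: 0xD5 0xAD 0x5D 0xBA 0x73 0xE6 0xCB 0x91

Derivation:
After byte 1 (0x35): reg=0x8B
After byte 2 (0x12): reg=0xC6
Register before byte 3: 0xC6
After XOR with byte 0x2F: 0xE9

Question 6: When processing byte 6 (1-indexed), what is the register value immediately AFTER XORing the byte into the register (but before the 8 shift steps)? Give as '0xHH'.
Answer: 0x16

Derivation:
Register before byte 6: 0x3A
Byte 6: 0x2C
0x3A XOR 0x2C = 0x16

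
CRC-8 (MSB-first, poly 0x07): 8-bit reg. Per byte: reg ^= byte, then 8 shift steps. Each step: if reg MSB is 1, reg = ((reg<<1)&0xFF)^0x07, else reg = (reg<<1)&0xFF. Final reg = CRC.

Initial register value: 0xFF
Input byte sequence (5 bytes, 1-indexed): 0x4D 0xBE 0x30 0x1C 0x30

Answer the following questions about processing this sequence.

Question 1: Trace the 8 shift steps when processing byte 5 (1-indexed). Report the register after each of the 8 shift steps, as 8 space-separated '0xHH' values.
After byte 1 (0x4D): reg=0x17
After byte 2 (0xBE): reg=0x56
After byte 3 (0x30): reg=0x35
After byte 4 (0x1C): reg=0xDF
Register before byte 5: 0xDF
After XOR with byte 0x30: 0xEF

Answer: 0xD9 0xB5 0x6D 0xDA 0xB3 0x61 0xC2 0x83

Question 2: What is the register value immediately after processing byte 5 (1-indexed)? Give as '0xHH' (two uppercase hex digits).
After byte 1 (0x4D): reg=0x17
After byte 2 (0xBE): reg=0x56
After byte 3 (0x30): reg=0x35
After byte 4 (0x1C): reg=0xDF
After byte 5 (0x30): reg=0x83

Answer: 0x83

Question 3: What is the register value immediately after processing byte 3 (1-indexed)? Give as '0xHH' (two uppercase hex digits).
Answer: 0x35

Derivation:
After byte 1 (0x4D): reg=0x17
After byte 2 (0xBE): reg=0x56
After byte 3 (0x30): reg=0x35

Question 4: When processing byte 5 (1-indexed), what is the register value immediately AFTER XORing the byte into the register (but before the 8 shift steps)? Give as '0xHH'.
Answer: 0xEF

Derivation:
Register before byte 5: 0xDF
Byte 5: 0x30
0xDF XOR 0x30 = 0xEF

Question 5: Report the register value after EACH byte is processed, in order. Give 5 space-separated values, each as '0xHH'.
0x17 0x56 0x35 0xDF 0x83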